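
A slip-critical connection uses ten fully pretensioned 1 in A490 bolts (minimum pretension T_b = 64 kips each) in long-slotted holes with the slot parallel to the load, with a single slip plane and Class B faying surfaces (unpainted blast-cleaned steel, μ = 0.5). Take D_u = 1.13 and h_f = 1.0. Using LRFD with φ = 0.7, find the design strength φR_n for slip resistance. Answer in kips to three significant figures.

R_n = μ · D_u · h_f · T_b · n_s · n_b = 0.5 × 1.13 × 1.0 × 64 × 1 × 10 = 361.6 kips.
Design strength φR_n = 0.7 × 361.6 = 253 kips.

253 kips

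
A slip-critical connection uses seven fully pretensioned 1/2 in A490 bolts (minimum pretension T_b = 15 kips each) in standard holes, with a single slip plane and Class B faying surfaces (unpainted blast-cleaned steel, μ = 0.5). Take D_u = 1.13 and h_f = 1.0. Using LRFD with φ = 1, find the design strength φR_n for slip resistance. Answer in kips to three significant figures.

59.3 kips

R_n = μ · D_u · h_f · T_b · n_s · n_b = 0.5 × 1.13 × 1.0 × 15 × 1 × 7 = 59.32 kips.
Design strength φR_n = 1 × 59.32 = 59.3 kips.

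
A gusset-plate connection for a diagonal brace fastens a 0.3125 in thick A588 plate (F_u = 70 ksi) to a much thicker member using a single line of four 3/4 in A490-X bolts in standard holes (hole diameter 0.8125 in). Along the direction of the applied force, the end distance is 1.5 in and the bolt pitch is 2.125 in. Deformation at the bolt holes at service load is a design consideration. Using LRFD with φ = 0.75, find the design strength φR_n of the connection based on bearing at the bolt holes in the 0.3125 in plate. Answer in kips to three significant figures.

99.1 kips

Per bolt r_n = 1.2 l_c t F_u ≤ 2.4 d t F_u; upper limit = 2.4 × 0.75 × 0.3125 × 70 = 39.38 kips.
Edge bolt: l_c = 1.5 − 0.8125/2 = 1.094 in → 1.2 × 1.094 × 0.3125 × 70 = 28.71 → r_n = 28.71 kips.
Interior bolts: l_c = 2.125 − 0.8125 = 1.312 in → 1.2 × 1.312 × 0.3125 × 70 = 34.45 → r_n = 34.45 kips.
R_n = 1 × 28.71 + 3 × 34.45 = 132.1 kips.
Design strength φR_n = 0.75 × 132.1 = 99.1 kips.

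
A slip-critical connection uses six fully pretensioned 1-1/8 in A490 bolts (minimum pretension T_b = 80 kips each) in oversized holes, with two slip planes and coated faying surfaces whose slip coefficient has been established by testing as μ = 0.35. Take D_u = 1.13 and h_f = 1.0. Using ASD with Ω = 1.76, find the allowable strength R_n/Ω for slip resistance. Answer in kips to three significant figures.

216 kips

R_n = μ · D_u · h_f · T_b · n_s · n_b = 0.35 × 1.13 × 1.0 × 80 × 2 × 6 = 379.7 kips.
Allowable strength R_n/Ω = 379.7 / 1.76 = 216 kips.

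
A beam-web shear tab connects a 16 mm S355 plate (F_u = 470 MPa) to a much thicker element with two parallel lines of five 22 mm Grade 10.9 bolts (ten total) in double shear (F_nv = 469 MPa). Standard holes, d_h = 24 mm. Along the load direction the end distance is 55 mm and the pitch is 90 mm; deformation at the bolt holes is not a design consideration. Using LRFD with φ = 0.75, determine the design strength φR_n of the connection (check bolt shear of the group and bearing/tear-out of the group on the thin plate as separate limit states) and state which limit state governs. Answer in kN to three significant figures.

2670 kN (bolt shear governs)

Bolt shear: A_b = π·22²/4 = 380.1 mm²; R_n = 469 × 380.1 × 10 × 2 / 1000 = 3566 kN → 0.75 × 3566 = 2670 kN.
Bearing (1.5 l_c t F_u ≤ 3.0 d t F_u): upper limit = 3.0·22·16·470 / 1000 = 496.3 kN.
  Edge l_c = 55 − 24/2 = 43 → r_n = 485 kN; interior l_c = 90 − 24 = 66 → r_n = 496.3 kN.
  R_n,bearing = 2·485 + 8·496.3 = 4941 kN → 0.75 × 4941 = 3710 kN.
Bolt shear governs: 2670 kN.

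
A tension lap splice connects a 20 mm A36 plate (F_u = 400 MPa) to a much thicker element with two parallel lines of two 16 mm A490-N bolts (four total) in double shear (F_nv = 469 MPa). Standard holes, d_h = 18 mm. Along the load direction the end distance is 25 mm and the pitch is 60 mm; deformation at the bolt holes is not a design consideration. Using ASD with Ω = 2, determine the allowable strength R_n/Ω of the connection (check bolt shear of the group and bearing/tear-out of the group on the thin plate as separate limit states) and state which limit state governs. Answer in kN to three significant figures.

Bolt shear: A_b = π·16²/4 = 201.1 mm²; R_n = 469 × 201.1 × 4 × 2 / 1000 = 754.4 kN → 754.4 / 2 = 377 kN.
Bearing (1.5 l_c t F_u ≤ 3.0 d t F_u): upper limit = 3.0·16·20·400 / 1000 = 384 kN.
  Edge l_c = 25 − 18/2 = 16 → r_n = 192 kN; interior l_c = 60 − 18 = 42 → r_n = 384 kN.
  R_n,bearing = 2·192 + 2·384 = 1152 kN → 1152 / 2 = 576 kN.
Bolt shear governs: 377 kN.

377 kN (bolt shear governs)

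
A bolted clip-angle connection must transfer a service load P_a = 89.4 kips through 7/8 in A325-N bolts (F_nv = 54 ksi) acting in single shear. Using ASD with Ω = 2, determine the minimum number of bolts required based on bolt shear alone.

A_b = π·0.875²/4 = 0.6013 in².
Per-bolt allowable strength R_n/Ω = 54 × 0.6013 × 1 / 2 = 16.24 kips.
n ≥ 89.4 / 16.24 = 5.506 → use 6 bolts.

6 bolts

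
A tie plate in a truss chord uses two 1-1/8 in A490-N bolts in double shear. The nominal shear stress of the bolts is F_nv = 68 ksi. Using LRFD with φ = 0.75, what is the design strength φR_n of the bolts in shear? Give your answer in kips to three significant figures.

A_b = π × 1.125² / 4 = 0.994 in².
R_n = F_nv · A_b · n · n_s = 68 × 0.994 × 2 × 2 = 270.4 kips.
Design strength φR_n = 0.75 × 270.4 = 203 kips.

203 kips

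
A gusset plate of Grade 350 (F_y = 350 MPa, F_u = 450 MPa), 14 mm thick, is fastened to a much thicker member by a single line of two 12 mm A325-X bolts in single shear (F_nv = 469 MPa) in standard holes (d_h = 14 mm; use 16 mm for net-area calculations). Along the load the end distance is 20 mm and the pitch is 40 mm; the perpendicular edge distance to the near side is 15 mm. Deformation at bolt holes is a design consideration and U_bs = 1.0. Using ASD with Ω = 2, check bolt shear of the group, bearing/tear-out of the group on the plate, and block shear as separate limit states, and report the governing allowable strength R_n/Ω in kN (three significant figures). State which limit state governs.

Bolt shear: A_b = π·12²/4 = 113.1 mm²; R_n = 469 × 113.1 × 2 × 1 / 1000 = 106.1 kN → 106.1 / 2 = 53 kN.
Bearing: edge l_c = 13, r_n = 98.28 kN; interior l_c = 26, r_n = 181.4 kN; R_n = 98.28 + 1·181.4 = 279.7 kN → 140 kN.
Block shear: A_gv = 840, A_nv = 504, A_nt = 98 mm²; R_n = min(0.6F_uA_nv, 0.6F_yA_gv) + U_bs·F_u·A_nt = 180.2 kN → 90.1 kN.
Bolt shear governs: 53 kN.

53 kN (bolt shear governs)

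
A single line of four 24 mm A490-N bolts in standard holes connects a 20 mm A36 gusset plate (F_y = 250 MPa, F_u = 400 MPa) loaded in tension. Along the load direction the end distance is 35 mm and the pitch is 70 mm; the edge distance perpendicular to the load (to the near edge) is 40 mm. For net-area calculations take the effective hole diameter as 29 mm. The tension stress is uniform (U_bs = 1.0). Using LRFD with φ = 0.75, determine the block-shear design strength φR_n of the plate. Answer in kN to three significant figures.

Shear plane L_v = 35 + 3·70 = 245 mm; A_gv = 245 × 20 = 4900 mm².
A_nv = (245 − 3.5·29) × 20 = 2870 mm².
A_nt = (40 − 0.5·29) × 20 = 510 mm².
0.6 F_u A_nv = 688.8 kN; 0.6 F_y A_gv = 735 kN → shear rupture governs the shear term.
R_n = 688.8 + 1.0 × 400 × 510 / 1000 = 892.8 kN.
Design strength φR_n = 0.75 × 892.8 = 670 kN.

670 kN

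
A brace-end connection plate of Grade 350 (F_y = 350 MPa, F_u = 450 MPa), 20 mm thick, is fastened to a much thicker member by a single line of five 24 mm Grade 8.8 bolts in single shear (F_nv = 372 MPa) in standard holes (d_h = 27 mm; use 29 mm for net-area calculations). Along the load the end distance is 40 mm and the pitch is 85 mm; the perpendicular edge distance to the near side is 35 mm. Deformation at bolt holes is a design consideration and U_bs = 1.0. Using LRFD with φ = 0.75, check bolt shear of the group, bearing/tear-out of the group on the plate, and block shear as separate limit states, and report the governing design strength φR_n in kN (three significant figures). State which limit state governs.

Bolt shear: A_b = π·24²/4 = 452.4 mm²; R_n = 372 × 452.4 × 5 × 1 / 1000 = 841.4 kN → 0.75 × 841.4 = 631 kN.
Bearing: edge l_c = 26.5, r_n = 286.2 kN; interior l_c = 58, r_n = 518.4 kN; R_n = 286.2 + 4·518.4 = 2360 kN → 1770 kN.
Block shear: A_gv = 7600, A_nv = 4990, A_nt = 410 mm²; R_n = min(0.6F_uA_nv, 0.6F_yA_gv) + U_bs·F_u·A_nt = 1532 kN → 1150 kN.
Bolt shear governs: 631 kN.

631 kN (bolt shear governs)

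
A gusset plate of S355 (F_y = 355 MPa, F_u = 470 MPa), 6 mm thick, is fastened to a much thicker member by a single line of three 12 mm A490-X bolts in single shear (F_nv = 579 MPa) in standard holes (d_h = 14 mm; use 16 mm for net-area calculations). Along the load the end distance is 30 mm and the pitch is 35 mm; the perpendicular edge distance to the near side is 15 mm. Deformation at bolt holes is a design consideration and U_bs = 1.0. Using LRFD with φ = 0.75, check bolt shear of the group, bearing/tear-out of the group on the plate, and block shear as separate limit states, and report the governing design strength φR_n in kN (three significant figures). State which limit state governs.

Bolt shear: A_b = π·12²/4 = 113.1 mm²; R_n = 579 × 113.1 × 3 × 1 / 1000 = 196.5 kN → 0.75 × 196.5 = 147 kN.
Bearing: edge l_c = 23, r_n = 77.83 kN; interior l_c = 21, r_n = 71.06 kN; R_n = 77.83 + 2·71.06 = 220 kN → 165 kN.
Block shear: A_gv = 600, A_nv = 360, A_nt = 42 mm²; R_n = min(0.6F_uA_nv, 0.6F_yA_gv) + U_bs·F_u·A_nt = 121.3 kN → 90.9 kN.
Block shear governs: 90.9 kN.

90.9 kN (block shear governs)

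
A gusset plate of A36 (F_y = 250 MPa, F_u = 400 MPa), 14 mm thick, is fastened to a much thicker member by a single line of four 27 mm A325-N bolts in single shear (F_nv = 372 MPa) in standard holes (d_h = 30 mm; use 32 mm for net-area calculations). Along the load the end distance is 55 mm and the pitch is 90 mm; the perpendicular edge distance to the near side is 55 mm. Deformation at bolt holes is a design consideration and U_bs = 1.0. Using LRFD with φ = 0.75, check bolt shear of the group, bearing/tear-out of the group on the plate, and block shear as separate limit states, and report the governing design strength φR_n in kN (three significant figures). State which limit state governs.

Bolt shear: A_b = π·27²/4 = 572.6 mm²; R_n = 372 × 572.6 × 4 × 1 / 1000 = 852 kN → 0.75 × 852 = 639 kN.
Bearing: edge l_c = 40, r_n = 268.8 kN; interior l_c = 60, r_n = 362.9 kN; R_n = 268.8 + 3·362.9 = 1357 kN → 1020 kN.
Block shear: A_gv = 4550, A_nv = 2982, A_nt = 546 mm²; R_n = min(0.6F_uA_nv, 0.6F_yA_gv) + U_bs·F_u·A_nt = 900.9 kN → 676 kN.
Bolt shear governs: 639 kN.

639 kN (bolt shear governs)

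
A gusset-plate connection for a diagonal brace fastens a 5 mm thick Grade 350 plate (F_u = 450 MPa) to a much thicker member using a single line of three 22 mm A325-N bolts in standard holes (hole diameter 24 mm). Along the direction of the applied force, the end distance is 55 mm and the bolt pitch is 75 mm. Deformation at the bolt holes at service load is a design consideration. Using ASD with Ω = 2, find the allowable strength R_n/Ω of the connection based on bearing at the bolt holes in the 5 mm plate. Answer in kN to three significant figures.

177 kN

Per bolt r_n = 1.2 l_c t F_u ≤ 2.4 d t F_u; upper limit = 2.4 × 22 × 5 × 450 / 1000 = 118.8 kN.
Edge bolt: l_c = 55 − 24/2 = 43 mm → 1.2 × 43 × 5 × 450 / 1000 = 116.1 → r_n = 116.1 kN.
Interior bolts: l_c = 75 − 24 = 51 mm → 1.2 × 51 × 5 × 450 / 1000 = 137.7 → r_n = 118.8 kN.
R_n = 1 × 116.1 + 2 × 118.8 = 353.7 kN.
Allowable strength R_n/Ω = 353.7 / 2 = 177 kN.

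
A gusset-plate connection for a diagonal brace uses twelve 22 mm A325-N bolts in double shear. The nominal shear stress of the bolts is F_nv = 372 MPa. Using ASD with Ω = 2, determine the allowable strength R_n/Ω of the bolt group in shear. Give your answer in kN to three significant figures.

1700 kN

A_b = π × 22² / 4 = 380.1 mm².
R_n = F_nv · A_b · n · n_s = 372 × 380.1 × 12 × 2 / 1000 = 3394 kN.
Allowable strength R_n/Ω = 3394 / 2 = 1700 kN.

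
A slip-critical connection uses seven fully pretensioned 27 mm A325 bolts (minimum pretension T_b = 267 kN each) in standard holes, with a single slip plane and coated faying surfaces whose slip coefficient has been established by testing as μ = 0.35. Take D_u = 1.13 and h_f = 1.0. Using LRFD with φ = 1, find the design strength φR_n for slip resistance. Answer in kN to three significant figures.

739 kN

R_n = μ · D_u · h_f · T_b · n_s · n_b = 0.35 × 1.13 × 1.0 × 267 × 1 × 7 = 739.2 kN.
Design strength φR_n = 1 × 739.2 = 739 kN.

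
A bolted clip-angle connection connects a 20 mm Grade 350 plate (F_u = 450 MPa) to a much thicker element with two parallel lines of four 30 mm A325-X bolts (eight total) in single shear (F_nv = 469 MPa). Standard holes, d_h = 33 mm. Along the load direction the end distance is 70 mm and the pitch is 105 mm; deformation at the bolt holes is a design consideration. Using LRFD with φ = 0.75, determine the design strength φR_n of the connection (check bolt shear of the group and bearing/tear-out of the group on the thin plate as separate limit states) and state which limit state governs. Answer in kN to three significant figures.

Bolt shear: A_b = π·30²/4 = 706.9 mm²; R_n = 469 × 706.9 × 8 × 1 / 1000 = 2652 kN → 0.75 × 2652 = 1990 kN.
Bearing (1.2 l_c t F_u ≤ 2.4 d t F_u): upper limit = 2.4·30·20·450 / 1000 = 648 kN.
  Edge l_c = 70 − 33/2 = 53.5 → r_n = 577.8 kN; interior l_c = 105 − 33 = 72 → r_n = 648 kN.
  R_n,bearing = 2·577.8 + 6·648 = 5044 kN → 0.75 × 5044 = 3780 kN.
Bolt shear governs: 1990 kN.

1990 kN (bolt shear governs)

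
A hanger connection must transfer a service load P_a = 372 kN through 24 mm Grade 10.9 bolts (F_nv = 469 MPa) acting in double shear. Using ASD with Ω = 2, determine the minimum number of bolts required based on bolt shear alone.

2 bolts

A_b = π·24²/4 = 452.4 mm².
Per-bolt allowable strength R_n/Ω = 469 × 452.4 × 2 / 1000 / 2 = 212.2 kN.
n ≥ 372 / 212.2 = 1.753 → use 2 bolts.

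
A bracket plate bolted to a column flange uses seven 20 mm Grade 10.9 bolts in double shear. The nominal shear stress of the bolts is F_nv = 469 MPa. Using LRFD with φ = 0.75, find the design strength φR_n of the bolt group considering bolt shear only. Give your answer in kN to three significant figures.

1550 kN

A_b = π × 20² / 4 = 314.2 mm².
R_n = F_nv · A_b · n · n_s = 469 × 314.2 × 7 × 2 / 1000 = 2063 kN.
Design strength φR_n = 0.75 × 2063 = 1550 kN.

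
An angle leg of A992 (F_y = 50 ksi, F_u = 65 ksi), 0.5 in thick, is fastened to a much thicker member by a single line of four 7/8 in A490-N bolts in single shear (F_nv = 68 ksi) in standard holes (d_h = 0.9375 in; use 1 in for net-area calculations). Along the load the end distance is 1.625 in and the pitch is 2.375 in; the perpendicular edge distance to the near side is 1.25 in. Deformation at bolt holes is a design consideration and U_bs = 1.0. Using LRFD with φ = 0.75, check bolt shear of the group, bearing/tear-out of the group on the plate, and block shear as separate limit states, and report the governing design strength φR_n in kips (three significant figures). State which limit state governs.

95.1 kips (block shear governs)

Bolt shear: A_b = π·0.875²/4 = 0.6013 in²; R_n = 68 × 0.6013 × 4 × 1 = 163.6 kips → 0.75 × 163.6 = 123 kips.
Bearing: edge l_c = 1.156, r_n = 45.09 kips; interior l_c = 1.438, r_n = 56.06 kips; R_n = 45.09 + 3·56.06 = 213.3 kips → 160 kips.
Block shear: A_gv = 4.375, A_nv = 2.625, A_nt = 0.375 in²; R_n = min(0.6F_uA_nv, 0.6F_yA_gv) + U_bs·F_u·A_nt = 126.8 kips → 95.1 kips.
Block shear governs: 95.1 kips.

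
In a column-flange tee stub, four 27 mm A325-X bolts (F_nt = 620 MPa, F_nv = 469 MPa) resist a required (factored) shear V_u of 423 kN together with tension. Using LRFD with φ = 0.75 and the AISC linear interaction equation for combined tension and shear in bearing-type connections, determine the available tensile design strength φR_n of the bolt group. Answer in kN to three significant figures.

A_b = π·27²/4 = 572.6 mm²; f_rv = 423 × 1000 / (4 × 572.6) = 184.7 MPa.
F'_nt = 1.3 F_nt − (F_nt / φF_nv) f_rv = 1.3·620 − (620/(0.75·469))·184.7 = 480.4 MPa, capped at F_nt → F'_nt = 480.4 MPa.
R_n = F'_nt · A_b · n = 480.4 × 572.6 × 4 / 1000 = 1100 kN.
Design strength φR_n = 0.75 × 1100 = 825 kN.

825 kN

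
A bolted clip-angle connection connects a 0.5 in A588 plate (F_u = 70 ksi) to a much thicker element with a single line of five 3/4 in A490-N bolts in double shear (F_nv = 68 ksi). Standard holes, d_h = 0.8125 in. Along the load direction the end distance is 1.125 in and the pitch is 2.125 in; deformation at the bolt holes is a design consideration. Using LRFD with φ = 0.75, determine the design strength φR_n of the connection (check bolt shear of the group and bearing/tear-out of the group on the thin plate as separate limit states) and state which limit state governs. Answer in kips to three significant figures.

188 kips (bearing governs)

Bolt shear: A_b = π·0.75²/4 = 0.4418 in²; R_n = 68 × 0.4418 × 5 × 2 = 300.4 kips → 0.75 × 300.4 = 225 kips.
Bearing (1.2 l_c t F_u ≤ 2.4 d t F_u): upper limit = 2.4·0.75·0.5·70 = 63 kips.
  Edge l_c = 1.125 − 0.8125/2 = 0.7188 → r_n = 30.19 kips; interior l_c = 2.125 − 0.8125 = 1.312 → r_n = 55.12 kips.
  R_n,bearing = 1·30.19 + 4·55.12 = 250.7 kips → 0.75 × 250.7 = 188 kips.
Bearing governs: 188 kips.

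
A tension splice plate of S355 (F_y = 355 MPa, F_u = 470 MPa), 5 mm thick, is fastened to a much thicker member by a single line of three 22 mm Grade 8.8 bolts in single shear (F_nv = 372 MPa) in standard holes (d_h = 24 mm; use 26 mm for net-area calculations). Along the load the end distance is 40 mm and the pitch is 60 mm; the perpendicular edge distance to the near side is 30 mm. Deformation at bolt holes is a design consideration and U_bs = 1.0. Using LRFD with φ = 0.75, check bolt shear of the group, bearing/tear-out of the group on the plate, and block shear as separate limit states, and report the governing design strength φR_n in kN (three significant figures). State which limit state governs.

130 kN (block shear governs)

Bolt shear: A_b = π·22²/4 = 380.1 mm²; R_n = 372 × 380.1 × 3 × 1 / 1000 = 424.2 kN → 0.75 × 424.2 = 318 kN.
Bearing: edge l_c = 28, r_n = 78.96 kN; interior l_c = 36, r_n = 101.5 kN; R_n = 78.96 + 2·101.5 = 282 kN → 212 kN.
Block shear: A_gv = 800, A_nv = 475, A_nt = 85 mm²; R_n = min(0.6F_uA_nv, 0.6F_yA_gv) + U_bs·F_u·A_nt = 173.9 kN → 130 kN.
Block shear governs: 130 kN.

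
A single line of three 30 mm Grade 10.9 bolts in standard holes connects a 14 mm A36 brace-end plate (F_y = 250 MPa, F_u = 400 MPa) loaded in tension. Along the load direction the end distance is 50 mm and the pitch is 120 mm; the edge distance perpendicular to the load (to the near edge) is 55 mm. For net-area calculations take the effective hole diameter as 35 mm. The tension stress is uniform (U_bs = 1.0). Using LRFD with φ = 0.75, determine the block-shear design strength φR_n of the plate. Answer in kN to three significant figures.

Shear plane L_v = 50 + 2·120 = 290 mm; A_gv = 290 × 14 = 4060 mm².
A_nv = (290 − 2.5·35) × 14 = 2835 mm².
A_nt = (55 − 0.5·35) × 14 = 525 mm².
0.6 F_u A_nv = 680.4 kN; 0.6 F_y A_gv = 609 kN → shear yielding governs the shear term.
R_n = 609 + 1.0 × 400 × 525 / 1000 = 819 kN.
Design strength φR_n = 0.75 × 819 = 614 kN.

614 kN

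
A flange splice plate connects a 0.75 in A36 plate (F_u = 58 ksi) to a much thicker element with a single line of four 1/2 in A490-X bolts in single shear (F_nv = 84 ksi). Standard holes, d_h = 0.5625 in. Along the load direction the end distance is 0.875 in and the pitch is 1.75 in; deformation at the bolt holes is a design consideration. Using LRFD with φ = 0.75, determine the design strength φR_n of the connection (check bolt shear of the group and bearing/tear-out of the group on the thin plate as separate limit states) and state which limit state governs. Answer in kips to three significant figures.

Bolt shear: A_b = π·0.5²/4 = 0.1963 in²; R_n = 84 × 0.1963 × 4 × 1 = 65.97 kips → 0.75 × 65.97 = 49.5 kips.
Bearing (1.2 l_c t F_u ≤ 2.4 d t F_u): upper limit = 2.4·0.5·0.75·58 = 52.2 kips.
  Edge l_c = 0.875 − 0.5625/2 = 0.5938 → r_n = 30.99 kips; interior l_c = 1.75 − 0.5625 = 1.188 → r_n = 52.2 kips.
  R_n,bearing = 1·30.99 + 3·52.2 = 187.6 kips → 0.75 × 187.6 = 141 kips.
Bolt shear governs: 49.5 kips.

49.5 kips (bolt shear governs)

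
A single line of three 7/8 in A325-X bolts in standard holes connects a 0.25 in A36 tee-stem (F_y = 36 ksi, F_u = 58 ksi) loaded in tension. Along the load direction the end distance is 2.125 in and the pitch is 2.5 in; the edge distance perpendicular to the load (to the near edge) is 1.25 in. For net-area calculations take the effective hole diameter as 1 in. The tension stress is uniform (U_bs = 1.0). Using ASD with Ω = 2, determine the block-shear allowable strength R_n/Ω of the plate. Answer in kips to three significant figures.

24.7 kips

Shear plane L_v = 2.125 + 2·2.5 = 7.125 in; A_gv = 7.125 × 0.25 = 1.781 in².
A_nv = (7.125 − 2.5·1) × 0.25 = 1.156 in².
A_nt = (1.25 − 0.5·1) × 0.25 = 0.1875 in².
0.6 F_u A_nv = 40.24 kips; 0.6 F_y A_gv = 38.47 kips → shear yielding governs the shear term.
R_n = 38.47 + 1.0 × 58 × 0.1875 = 49.35 kips.
Allowable strength R_n/Ω = 49.35 / 2 = 24.7 kips.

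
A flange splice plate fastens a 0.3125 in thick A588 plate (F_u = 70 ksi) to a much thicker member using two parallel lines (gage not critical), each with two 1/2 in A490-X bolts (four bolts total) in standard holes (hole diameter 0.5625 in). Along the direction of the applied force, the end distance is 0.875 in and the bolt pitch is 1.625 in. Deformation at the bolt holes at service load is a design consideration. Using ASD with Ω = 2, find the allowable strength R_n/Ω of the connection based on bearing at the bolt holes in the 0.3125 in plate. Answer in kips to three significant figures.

Per bolt r_n = 1.2 l_c t F_u ≤ 2.4 d t F_u; upper limit = 2.4 × 0.5 × 0.3125 × 70 = 26.25 kips.
Edge bolt: l_c = 0.875 − 0.5625/2 = 0.5938 in → 1.2 × 0.5938 × 0.3125 × 70 = 15.59 → r_n = 15.59 kips.
Interior bolts: l_c = 1.625 − 0.5625 = 1.062 in → 1.2 × 1.062 × 0.3125 × 70 = 27.89 → r_n = 26.25 kips.
R_n = 2 × 15.59 + 2 × 26.25 = 83.67 kips.
Allowable strength R_n/Ω = 83.67 / 2 = 41.8 kips.

41.8 kips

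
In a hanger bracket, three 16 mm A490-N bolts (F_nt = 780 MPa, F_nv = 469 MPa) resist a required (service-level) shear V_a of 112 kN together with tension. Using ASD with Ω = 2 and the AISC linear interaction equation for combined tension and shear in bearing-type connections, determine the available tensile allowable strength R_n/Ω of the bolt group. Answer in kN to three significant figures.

120 kN

A_b = π·16²/4 = 201.1 mm²; f_rv = 112 × 1000 / (3 × 201.1) = 185.7 MPa.
F'_nt = 1.3 F_nt − (Ω F_nt / F_nv) f_rv = 1.3·780 − (2·780/469)·185.7 = 396.4 MPa, capped at F_nt → F'_nt = 396.4 MPa.
R_n = F'_nt · A_b · n = 396.4 × 201.1 × 3 / 1000 = 239.1 kN.
Allowable strength R_n/Ω = 239.1 / 2 = 120 kN.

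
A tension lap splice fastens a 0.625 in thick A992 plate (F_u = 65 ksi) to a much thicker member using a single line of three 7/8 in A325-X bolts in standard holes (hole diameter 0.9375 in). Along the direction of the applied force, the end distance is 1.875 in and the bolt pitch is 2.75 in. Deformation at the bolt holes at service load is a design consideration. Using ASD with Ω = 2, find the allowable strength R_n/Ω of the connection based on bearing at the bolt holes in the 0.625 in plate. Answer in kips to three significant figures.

120 kips

Per bolt r_n = 1.2 l_c t F_u ≤ 2.4 d t F_u; upper limit = 2.4 × 0.875 × 0.625 × 65 = 85.31 kips.
Edge bolt: l_c = 1.875 − 0.9375/2 = 1.406 in → 1.2 × 1.406 × 0.625 × 65 = 68.55 → r_n = 68.55 kips.
Interior bolts: l_c = 2.75 − 0.9375 = 1.812 in → 1.2 × 1.812 × 0.625 × 65 = 88.36 → r_n = 85.31 kips.
R_n = 1 × 68.55 + 2 × 85.31 = 239.2 kips.
Allowable strength R_n/Ω = 239.2 / 2 = 120 kips.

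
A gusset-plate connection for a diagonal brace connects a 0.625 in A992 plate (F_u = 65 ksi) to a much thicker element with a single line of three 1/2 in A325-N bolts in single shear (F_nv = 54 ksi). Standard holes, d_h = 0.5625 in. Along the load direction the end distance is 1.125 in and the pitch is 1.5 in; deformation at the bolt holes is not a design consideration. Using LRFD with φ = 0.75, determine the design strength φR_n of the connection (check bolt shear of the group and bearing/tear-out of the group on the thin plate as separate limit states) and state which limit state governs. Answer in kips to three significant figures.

Bolt shear: A_b = π·0.5²/4 = 0.1963 in²; R_n = 54 × 0.1963 × 3 × 1 = 31.81 kips → 0.75 × 31.81 = 23.9 kips.
Bearing (1.5 l_c t F_u ≤ 3.0 d t F_u): upper limit = 3.0·0.5·0.625·65 = 60.94 kips.
  Edge l_c = 1.125 − 0.5625/2 = 0.8438 → r_n = 51.42 kips; interior l_c = 1.5 − 0.5625 = 0.9375 → r_n = 57.13 kips.
  R_n,bearing = 1·51.42 + 2·57.13 = 165.7 kips → 0.75 × 165.7 = 124 kips.
Bolt shear governs: 23.9 kips.

23.9 kips (bolt shear governs)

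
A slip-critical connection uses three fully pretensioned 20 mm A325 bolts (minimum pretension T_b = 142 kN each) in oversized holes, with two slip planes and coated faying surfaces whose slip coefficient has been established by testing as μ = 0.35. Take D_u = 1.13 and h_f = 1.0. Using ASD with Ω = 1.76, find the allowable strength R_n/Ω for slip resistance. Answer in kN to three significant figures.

R_n = μ · D_u · h_f · T_b · n_s · n_b = 0.35 × 1.13 × 1.0 × 142 × 2 × 3 = 337 kN.
Allowable strength R_n/Ω = 337 / 1.76 = 191 kN.

191 kN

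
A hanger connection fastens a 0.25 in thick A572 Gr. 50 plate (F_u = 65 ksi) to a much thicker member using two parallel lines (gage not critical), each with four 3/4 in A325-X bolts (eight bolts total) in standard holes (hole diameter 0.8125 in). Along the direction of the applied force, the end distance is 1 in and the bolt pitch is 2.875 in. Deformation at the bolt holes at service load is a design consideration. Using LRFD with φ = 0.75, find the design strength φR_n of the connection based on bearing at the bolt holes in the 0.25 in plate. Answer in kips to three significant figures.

Per bolt r_n = 1.2 l_c t F_u ≤ 2.4 d t F_u; upper limit = 2.4 × 0.75 × 0.25 × 65 = 29.25 kips.
Edge bolt: l_c = 1 − 0.8125/2 = 0.5938 in → 1.2 × 0.5938 × 0.25 × 65 = 11.58 → r_n = 11.58 kips.
Interior bolts: l_c = 2.875 − 0.8125 = 2.062 in → 1.2 × 2.062 × 0.25 × 65 = 40.22 → r_n = 29.25 kips.
R_n = 2 × 11.58 + 6 × 29.25 = 198.7 kips.
Design strength φR_n = 0.75 × 198.7 = 149 kips.

149 kips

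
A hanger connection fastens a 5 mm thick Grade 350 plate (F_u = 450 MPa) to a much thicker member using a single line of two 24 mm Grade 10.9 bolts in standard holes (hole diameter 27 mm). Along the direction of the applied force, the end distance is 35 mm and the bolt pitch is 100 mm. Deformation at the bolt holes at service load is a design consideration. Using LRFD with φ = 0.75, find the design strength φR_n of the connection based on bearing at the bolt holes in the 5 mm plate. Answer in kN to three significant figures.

Per bolt r_n = 1.2 l_c t F_u ≤ 2.4 d t F_u; upper limit = 2.4 × 24 × 5 × 450 / 1000 = 129.6 kN.
Edge bolt: l_c = 35 − 27/2 = 21.5 mm → 1.2 × 21.5 × 5 × 450 / 1000 = 58.05 → r_n = 58.05 kN.
Interior bolts: l_c = 100 − 27 = 73 mm → 1.2 × 73 × 5 × 450 / 1000 = 197.1 → r_n = 129.6 kN.
R_n = 1 × 58.05 + 1 × 129.6 = 187.7 kN.
Design strength φR_n = 0.75 × 187.7 = 141 kN.

141 kN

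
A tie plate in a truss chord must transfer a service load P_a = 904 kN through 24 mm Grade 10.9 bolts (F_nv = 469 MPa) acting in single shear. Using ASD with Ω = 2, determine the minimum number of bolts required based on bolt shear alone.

9 bolts

A_b = π·24²/4 = 452.4 mm².
Per-bolt allowable strength R_n/Ω = 469 × 452.4 × 1 / 1000 / 2 = 106.1 kN.
n ≥ 904 / 106.1 = 8.521 → use 9 bolts.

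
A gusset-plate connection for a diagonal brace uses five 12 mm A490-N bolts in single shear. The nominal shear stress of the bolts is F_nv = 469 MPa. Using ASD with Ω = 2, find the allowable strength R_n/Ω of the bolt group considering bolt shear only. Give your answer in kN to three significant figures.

133 kN

A_b = π × 12² / 4 = 113.1 mm².
R_n = F_nv · A_b · n · n_s = 469 × 113.1 × 5 × 1 / 1000 = 265.2 kN.
Allowable strength R_n/Ω = 265.2 / 2 = 133 kN.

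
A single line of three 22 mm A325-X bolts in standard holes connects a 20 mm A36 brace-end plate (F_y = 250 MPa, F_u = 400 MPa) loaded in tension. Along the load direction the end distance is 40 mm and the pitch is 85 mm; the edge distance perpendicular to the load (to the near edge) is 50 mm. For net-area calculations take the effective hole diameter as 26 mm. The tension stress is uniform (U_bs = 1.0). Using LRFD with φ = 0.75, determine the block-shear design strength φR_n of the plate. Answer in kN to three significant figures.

Shear plane L_v = 40 + 2·85 = 210 mm; A_gv = 210 × 20 = 4200 mm².
A_nv = (210 − 2.5·26) × 20 = 2900 mm².
A_nt = (50 − 0.5·26) × 20 = 740 mm².
0.6 F_u A_nv = 696 kN; 0.6 F_y A_gv = 630 kN → shear yielding governs the shear term.
R_n = 630 + 1.0 × 400 × 740 / 1000 = 926 kN.
Design strength φR_n = 0.75 × 926 = 694 kN.

694 kN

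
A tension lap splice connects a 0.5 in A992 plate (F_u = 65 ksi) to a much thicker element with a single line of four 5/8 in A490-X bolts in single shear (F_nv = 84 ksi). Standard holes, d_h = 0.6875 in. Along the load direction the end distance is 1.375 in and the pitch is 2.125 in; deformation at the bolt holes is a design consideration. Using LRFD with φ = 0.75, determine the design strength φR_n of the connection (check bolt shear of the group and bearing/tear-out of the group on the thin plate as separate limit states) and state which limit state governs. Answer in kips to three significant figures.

77.3 kips (bolt shear governs)

Bolt shear: A_b = π·0.625²/4 = 0.3068 in²; R_n = 84 × 0.3068 × 4 × 1 = 103.1 kips → 0.75 × 103.1 = 77.3 kips.
Bearing (1.2 l_c t F_u ≤ 2.4 d t F_u): upper limit = 2.4·0.625·0.5·65 = 48.75 kips.
  Edge l_c = 1.375 − 0.6875/2 = 1.031 → r_n = 40.22 kips; interior l_c = 2.125 − 0.6875 = 1.438 → r_n = 48.75 kips.
  R_n,bearing = 1·40.22 + 3·48.75 = 186.5 kips → 0.75 × 186.5 = 140 kips.
Bolt shear governs: 77.3 kips.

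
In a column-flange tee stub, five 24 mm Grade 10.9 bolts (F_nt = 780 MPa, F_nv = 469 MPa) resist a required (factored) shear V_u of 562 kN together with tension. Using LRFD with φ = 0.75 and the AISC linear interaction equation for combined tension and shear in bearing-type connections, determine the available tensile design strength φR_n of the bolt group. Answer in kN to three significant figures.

786 kN

A_b = π·24²/4 = 452.4 mm²; f_rv = 562 × 1000 / (5 × 452.4) = 248.5 MPa.
F'_nt = 1.3 F_nt − (F_nt / φF_nv) f_rv = 1.3·780 − (780/(0.75·469))·248.5 = 463 MPa, capped at F_nt → F'_nt = 463 MPa.
R_n = F'_nt · A_b · n = 463 × 452.4 × 5 / 1000 = 1047 kN.
Design strength φR_n = 0.75 × 1047 = 786 kN.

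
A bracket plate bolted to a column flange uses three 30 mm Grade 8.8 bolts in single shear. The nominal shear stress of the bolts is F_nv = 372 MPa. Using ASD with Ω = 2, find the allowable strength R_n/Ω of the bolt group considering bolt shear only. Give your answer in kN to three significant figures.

394 kN

A_b = π × 30² / 4 = 706.9 mm².
R_n = F_nv · A_b · n · n_s = 372 × 706.9 × 3 × 1 / 1000 = 788.9 kN.
Allowable strength R_n/Ω = 788.9 / 2 = 394 kN.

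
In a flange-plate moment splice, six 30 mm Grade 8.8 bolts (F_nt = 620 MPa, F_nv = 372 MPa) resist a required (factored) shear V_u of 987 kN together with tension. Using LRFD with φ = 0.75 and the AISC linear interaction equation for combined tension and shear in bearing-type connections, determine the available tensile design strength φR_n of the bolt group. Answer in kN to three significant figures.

919 kN

A_b = π·30²/4 = 706.9 mm²; f_rv = 987 × 1000 / (6 × 706.9) = 232.7 MPa.
F'_nt = 1.3 F_nt − (F_nt / φF_nv) f_rv = 1.3·620 − (620/(0.75·372))·232.7 = 288.8 MPa, capped at F_nt → F'_nt = 288.8 MPa.
R_n = F'_nt · A_b · n = 288.8 × 706.9 × 6 / 1000 = 1225 kN.
Design strength φR_n = 0.75 × 1225 = 919 kN.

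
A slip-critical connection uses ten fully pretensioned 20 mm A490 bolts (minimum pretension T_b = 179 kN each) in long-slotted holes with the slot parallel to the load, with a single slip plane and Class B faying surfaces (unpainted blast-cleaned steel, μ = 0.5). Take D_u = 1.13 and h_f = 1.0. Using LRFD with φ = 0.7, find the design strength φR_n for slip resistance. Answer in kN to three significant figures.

708 kN

R_n = μ · D_u · h_f · T_b · n_s · n_b = 0.5 × 1.13 × 1.0 × 179 × 1 × 10 = 1011 kN.
Design strength φR_n = 0.7 × 1011 = 708 kN.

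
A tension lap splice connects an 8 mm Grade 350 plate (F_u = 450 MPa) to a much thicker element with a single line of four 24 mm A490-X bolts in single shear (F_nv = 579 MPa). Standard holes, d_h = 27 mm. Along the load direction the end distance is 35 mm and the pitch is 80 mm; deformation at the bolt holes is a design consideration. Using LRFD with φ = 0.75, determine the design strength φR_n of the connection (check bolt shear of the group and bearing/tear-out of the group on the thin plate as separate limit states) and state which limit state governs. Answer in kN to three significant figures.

Bolt shear: A_b = π·24²/4 = 452.4 mm²; R_n = 579 × 452.4 × 4 × 1 / 1000 = 1048 kN → 0.75 × 1048 = 786 kN.
Bearing (1.2 l_c t F_u ≤ 2.4 d t F_u): upper limit = 2.4·24·8·450 / 1000 = 207.4 kN.
  Edge l_c = 35 − 27/2 = 21.5 → r_n = 92.88 kN; interior l_c = 80 − 27 = 53 → r_n = 207.4 kN.
  R_n,bearing = 1·92.88 + 3·207.4 = 715 kN → 0.75 × 715 = 536 kN.
Bearing governs: 536 kN.

536 kN (bearing governs)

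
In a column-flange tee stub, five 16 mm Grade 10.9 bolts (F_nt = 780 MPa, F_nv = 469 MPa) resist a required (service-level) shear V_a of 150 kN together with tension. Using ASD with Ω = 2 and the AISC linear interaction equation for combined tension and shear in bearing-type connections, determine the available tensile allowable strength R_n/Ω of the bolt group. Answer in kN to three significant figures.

260 kN

A_b = π·16²/4 = 201.1 mm²; f_rv = 150 × 1000 / (5 × 201.1) = 149.2 MPa.
F'_nt = 1.3 F_nt − (Ω F_nt / F_nv) f_rv = 1.3·780 − (2·780/469)·149.2 = 517.7 MPa, capped at F_nt → F'_nt = 517.7 MPa.
R_n = F'_nt · A_b · n = 517.7 × 201.1 × 5 / 1000 = 520.5 kN.
Allowable strength R_n/Ω = 520.5 / 2 = 260 kN.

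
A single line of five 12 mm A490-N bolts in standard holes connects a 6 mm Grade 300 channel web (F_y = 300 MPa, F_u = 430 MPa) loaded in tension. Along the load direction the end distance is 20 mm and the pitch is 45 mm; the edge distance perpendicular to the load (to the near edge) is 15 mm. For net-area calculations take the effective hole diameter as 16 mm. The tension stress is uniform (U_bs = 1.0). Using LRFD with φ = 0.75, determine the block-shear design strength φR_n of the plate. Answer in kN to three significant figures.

Shear plane L_v = 20 + 4·45 = 200 mm; A_gv = 200 × 6 = 1200 mm².
A_nv = (200 − 4.5·16) × 6 = 768 mm².
A_nt = (15 − 0.5·16) × 6 = 42 mm².
0.6 F_u A_nv = 198.1 kN; 0.6 F_y A_gv = 216 kN → shear rupture governs the shear term.
R_n = 198.1 + 1.0 × 430 × 42 / 1000 = 216.2 kN.
Design strength φR_n = 0.75 × 216.2 = 162 kN.

162 kN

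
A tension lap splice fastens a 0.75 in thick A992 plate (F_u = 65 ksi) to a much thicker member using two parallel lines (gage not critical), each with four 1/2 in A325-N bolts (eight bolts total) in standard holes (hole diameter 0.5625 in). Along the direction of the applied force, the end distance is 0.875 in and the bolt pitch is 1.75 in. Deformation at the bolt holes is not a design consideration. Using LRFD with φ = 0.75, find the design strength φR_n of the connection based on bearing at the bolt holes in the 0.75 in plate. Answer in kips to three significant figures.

394 kips

Per bolt r_n = 1.5 l_c t F_u ≤ 3.0 d t F_u; upper limit = 3.0 × 0.5 × 0.75 × 65 = 73.12 kips.
Edge bolt: l_c = 0.875 − 0.5625/2 = 0.5938 in → 1.5 × 0.5938 × 0.75 × 65 = 43.42 → r_n = 43.42 kips.
Interior bolts: l_c = 1.75 − 0.5625 = 1.188 in → 1.5 × 1.188 × 0.75 × 65 = 86.84 → r_n = 73.12 kips.
R_n = 2 × 43.42 + 6 × 73.12 = 525.6 kips.
Design strength φR_n = 0.75 × 525.6 = 394 kips.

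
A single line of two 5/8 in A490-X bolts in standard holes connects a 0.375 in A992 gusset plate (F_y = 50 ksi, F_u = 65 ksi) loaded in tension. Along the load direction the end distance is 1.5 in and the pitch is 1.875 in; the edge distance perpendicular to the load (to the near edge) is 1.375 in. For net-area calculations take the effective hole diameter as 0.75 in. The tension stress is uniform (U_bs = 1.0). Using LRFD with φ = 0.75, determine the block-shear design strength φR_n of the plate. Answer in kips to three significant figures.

43 kips

Shear plane L_v = 1.5 + 1·1.875 = 3.375 in; A_gv = 3.375 × 0.375 = 1.266 in².
A_nv = (3.375 − 1.5·0.75) × 0.375 = 0.8438 in².
A_nt = (1.375 − 0.5·0.75) × 0.375 = 0.375 in².
0.6 F_u A_nv = 32.91 kips; 0.6 F_y A_gv = 37.97 kips → shear rupture governs the shear term.
R_n = 32.91 + 1.0 × 65 × 0.375 = 57.28 kips.
Design strength φR_n = 0.75 × 57.28 = 43 kips.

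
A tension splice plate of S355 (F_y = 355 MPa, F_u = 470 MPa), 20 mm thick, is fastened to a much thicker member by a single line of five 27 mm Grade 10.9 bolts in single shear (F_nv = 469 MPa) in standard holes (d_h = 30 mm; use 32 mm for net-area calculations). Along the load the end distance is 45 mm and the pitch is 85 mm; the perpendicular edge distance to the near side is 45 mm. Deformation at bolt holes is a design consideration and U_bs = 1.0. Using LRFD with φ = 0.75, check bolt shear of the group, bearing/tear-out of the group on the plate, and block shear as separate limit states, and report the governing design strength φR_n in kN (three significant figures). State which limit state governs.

1010 kN (bolt shear governs)

Bolt shear: A_b = π·27²/4 = 572.6 mm²; R_n = 469 × 572.6 × 5 × 1 / 1000 = 1343 kN → 0.75 × 1343 = 1010 kN.
Bearing: edge l_c = 30, r_n = 338.4 kN; interior l_c = 55, r_n = 609.1 kN; R_n = 338.4 + 4·609.1 = 2775 kN → 2080 kN.
Block shear: A_gv = 7700, A_nv = 4820, A_nt = 580 mm²; R_n = min(0.6F_uA_nv, 0.6F_yA_gv) + U_bs·F_u·A_nt = 1632 kN → 1220 kN.
Bolt shear governs: 1010 kN.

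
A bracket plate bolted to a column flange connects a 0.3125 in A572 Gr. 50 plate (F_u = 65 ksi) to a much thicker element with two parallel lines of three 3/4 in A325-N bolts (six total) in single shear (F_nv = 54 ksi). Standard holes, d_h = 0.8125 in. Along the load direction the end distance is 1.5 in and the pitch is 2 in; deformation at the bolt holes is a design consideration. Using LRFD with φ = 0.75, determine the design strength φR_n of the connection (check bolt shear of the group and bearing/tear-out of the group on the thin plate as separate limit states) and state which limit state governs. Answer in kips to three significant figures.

107 kips (bolt shear governs)

Bolt shear: A_b = π·0.75²/4 = 0.4418 in²; R_n = 54 × 0.4418 × 6 × 1 = 143.1 kips → 0.75 × 143.1 = 107 kips.
Bearing (1.2 l_c t F_u ≤ 2.4 d t F_u): upper limit = 2.4·0.75·0.3125·65 = 36.56 kips.
  Edge l_c = 1.5 − 0.8125/2 = 1.094 → r_n = 26.66 kips; interior l_c = 2 − 0.8125 = 1.188 → r_n = 28.95 kips.
  R_n,bearing = 2·26.66 + 4·28.95 = 169.1 kips → 0.75 × 169.1 = 127 kips.
Bolt shear governs: 107 kips.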